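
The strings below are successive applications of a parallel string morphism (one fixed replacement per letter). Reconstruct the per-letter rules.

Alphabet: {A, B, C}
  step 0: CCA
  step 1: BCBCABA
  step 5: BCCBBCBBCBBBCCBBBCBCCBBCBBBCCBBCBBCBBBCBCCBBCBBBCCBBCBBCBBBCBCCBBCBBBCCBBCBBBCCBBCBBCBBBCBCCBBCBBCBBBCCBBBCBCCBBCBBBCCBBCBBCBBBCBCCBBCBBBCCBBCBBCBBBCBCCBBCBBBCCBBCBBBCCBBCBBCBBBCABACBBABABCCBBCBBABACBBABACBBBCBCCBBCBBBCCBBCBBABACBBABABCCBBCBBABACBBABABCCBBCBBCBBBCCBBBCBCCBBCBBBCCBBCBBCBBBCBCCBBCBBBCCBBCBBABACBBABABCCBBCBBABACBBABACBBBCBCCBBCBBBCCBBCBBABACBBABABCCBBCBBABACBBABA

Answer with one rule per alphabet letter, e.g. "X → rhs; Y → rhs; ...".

A->ABA, B->CBB, C->BC

  step 0 ⇒ step 1: CCA ⇒ BC·BC·ABA
    A ↦ ABA
    C ↦ BC
    B ↦ CBB  (constrained at step 1)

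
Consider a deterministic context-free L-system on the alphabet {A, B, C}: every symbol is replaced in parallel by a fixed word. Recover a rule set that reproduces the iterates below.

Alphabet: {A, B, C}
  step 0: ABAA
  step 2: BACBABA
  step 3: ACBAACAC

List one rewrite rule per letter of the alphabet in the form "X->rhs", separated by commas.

  step 2 ⇒ step 3: BACBABA ⇒ A·C·BA·A·C·A·C
    A ↦ C
    B ↦ A
    C ↦ BA

A->C, B->A, C->BA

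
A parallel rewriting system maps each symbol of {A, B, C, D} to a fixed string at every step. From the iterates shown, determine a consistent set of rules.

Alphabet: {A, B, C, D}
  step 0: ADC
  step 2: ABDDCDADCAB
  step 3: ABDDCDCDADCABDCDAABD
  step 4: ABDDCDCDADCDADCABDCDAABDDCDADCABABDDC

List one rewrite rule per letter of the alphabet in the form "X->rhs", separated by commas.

A->AB, B->D, C->DA, D->DC

  step 3 ⇒ step 4: ABDDCDCDADCABDCDAABD ⇒ AB·D·DC·DC·DA·DC·DA·DC·AB·DC·DA·AB·D·DC·DA·DC·AB·AB·D·DC
    A ↦ AB
    B ↦ D
    C ↦ DA
    D ↦ DC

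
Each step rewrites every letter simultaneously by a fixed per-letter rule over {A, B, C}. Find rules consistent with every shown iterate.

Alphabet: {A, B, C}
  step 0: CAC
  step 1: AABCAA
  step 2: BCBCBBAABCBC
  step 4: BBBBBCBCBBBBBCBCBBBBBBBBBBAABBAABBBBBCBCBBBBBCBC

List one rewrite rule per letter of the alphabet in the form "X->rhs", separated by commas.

  step 1 ⇒ step 2: AABCAA ⇒ BC·BC·BB·AA·BC·BC
    A ↦ BC
    B ↦ BB
    C ↦ AA

A->BC, B->BB, C->AA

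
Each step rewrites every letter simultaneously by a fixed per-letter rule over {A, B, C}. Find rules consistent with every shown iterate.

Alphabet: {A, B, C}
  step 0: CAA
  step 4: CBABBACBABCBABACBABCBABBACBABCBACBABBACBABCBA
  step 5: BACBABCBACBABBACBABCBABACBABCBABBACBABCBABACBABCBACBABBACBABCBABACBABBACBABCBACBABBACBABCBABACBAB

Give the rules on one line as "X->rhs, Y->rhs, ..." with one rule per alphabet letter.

A->B, B->CBA, C->BA

  step 4 ⇒ step 5: CBABBACBABCBABACBABCBABBACBABCBACBABBACBABCBA ⇒ BA·CBA·B·CBA·CBA·B·BA·CBA·B·CBA·BA·CBA·B·CBA·B·BA·CBA·B·CBA·BA·CBA·B·CBA·CBA·B·BA·CBA·B·CBA·BA·CBA·B·BA·CBA·B·CBA·CBA·B·BA·CBA·B·CBA·BA·CBA·B
    A ↦ B
    B ↦ CBA
    C ↦ BA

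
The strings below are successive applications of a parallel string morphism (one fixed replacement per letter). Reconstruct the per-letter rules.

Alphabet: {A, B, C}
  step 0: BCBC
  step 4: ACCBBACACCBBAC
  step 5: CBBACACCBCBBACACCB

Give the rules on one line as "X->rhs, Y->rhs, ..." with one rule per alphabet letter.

  step 4 ⇒ step 5: ACCBBACACCBBAC ⇒ C·B·B·AC·AC·C·B·C·B·B·AC·AC·C·B
    A ↦ C
    B ↦ AC
    C ↦ B

A->C, B->AC, C->B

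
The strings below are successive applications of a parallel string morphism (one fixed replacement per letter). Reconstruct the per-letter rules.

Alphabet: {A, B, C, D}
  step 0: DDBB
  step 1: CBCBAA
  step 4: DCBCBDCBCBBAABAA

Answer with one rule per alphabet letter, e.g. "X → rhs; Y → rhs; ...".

  step 0 ⇒ step 1: DDBB ⇒ CB·CB·A·A
    B ↦ A
    D ↦ CB
    A ↦ D  (constrained at step 1)
    C ↦ BA  (constrained at step 1)

A->D, B->A, C->BA, D->CB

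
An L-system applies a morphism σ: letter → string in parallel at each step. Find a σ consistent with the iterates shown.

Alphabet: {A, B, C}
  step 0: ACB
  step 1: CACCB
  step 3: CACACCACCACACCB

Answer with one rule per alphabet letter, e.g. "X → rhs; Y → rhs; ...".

  step 0 ⇒ step 1: ACB ⇒ C·AC·CB
    A ↦ C
    B ↦ CB
    C ↦ AC

A->C, B->CB, C->AC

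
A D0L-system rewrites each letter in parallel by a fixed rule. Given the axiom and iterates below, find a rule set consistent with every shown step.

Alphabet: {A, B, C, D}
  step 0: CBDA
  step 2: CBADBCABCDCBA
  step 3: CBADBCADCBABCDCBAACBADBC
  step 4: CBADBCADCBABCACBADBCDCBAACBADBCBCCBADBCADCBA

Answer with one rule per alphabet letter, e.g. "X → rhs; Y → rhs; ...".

  step 3 ⇒ step 4: CBADBCADCBABCDCBAACBADBC ⇒ CBA·D·BC·A·D·CBA·BC·A·CBA·D·BC·D·CBA·A·CBA·D·BC·BC·CBA·D·BC·A·D·CBA
    A ↦ BC
    B ↦ D
    C ↦ CBA
    D ↦ A

A->BC, B->D, C->CBA, D->A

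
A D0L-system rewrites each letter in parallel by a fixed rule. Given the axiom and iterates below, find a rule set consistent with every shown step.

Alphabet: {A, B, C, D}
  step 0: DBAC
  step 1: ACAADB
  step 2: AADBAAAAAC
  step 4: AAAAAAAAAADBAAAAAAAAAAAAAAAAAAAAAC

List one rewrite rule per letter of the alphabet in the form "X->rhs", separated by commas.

  step 1 ⇒ step 2: ACAADB ⇒ AA·DB·AA·AA·A·C
    A ↦ AA
    B ↦ C
    C ↦ DB
    D ↦ A

A->AA, B->C, C->DB, D->A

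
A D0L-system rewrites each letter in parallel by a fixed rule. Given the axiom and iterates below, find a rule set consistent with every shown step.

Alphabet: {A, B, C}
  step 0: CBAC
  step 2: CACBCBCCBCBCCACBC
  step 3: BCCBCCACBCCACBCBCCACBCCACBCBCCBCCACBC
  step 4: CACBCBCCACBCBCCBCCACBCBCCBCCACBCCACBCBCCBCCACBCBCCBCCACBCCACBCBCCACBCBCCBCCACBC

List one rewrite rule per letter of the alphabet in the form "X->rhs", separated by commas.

  step 3 ⇒ step 4: BCCBCCACBCCACBCBCCACBCCACBCBCCBCCACBC ⇒ CAC·BC·BC·CAC·BC·BC·C·BC·CAC·BC·BC·C·BC·CAC·BC·CAC·BC·BC·C·BC·CAC·BC·BC·C·BC·CAC·BC·CAC·BC·BC·CAC·BC·BC·C·BC·CAC·BC
    A ↦ C
    B ↦ CAC
    C ↦ BC

A->C, B->CAC, C->BC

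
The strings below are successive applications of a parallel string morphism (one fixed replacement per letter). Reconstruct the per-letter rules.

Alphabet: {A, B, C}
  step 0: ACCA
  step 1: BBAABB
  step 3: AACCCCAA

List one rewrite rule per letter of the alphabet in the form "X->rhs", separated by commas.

A->BB, B->C, C->A

  step 0 ⇒ step 1: ACCA ⇒ BB·A·A·BB
    A ↦ BB
    C ↦ A
    B ↦ C  (constrained at step 1)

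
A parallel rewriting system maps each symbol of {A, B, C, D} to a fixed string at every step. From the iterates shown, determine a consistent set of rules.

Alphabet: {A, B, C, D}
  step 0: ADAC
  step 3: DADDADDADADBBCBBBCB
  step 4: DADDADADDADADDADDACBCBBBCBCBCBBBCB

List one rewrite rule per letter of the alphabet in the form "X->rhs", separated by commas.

A->D, B->CB, C->BB, D->DA

  step 3 ⇒ step 4: DADDADDADADBBCBBBCB ⇒ DA·D·DA·DA·D·DA·DA·D·DA·D·DA·CB·CB·BB·CB·CB·CB·BB·CB
    A ↦ D
    B ↦ CB
    C ↦ BB
    D ↦ DA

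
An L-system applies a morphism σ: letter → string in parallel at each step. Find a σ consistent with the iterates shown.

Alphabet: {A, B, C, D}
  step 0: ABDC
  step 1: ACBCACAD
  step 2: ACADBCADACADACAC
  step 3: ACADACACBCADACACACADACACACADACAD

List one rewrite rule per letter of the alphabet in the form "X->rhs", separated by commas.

  step 2 ⇒ step 3: ACADBCADACADACAC ⇒ AC·AD·AC·AC·BC·AD·AC·AC·AC·AD·AC·AC·AC·AD·AC·AD
    A ↦ AC
    B ↦ BC
    C ↦ AD
    D ↦ AC

A->AC, B->BC, C->AD, D->AC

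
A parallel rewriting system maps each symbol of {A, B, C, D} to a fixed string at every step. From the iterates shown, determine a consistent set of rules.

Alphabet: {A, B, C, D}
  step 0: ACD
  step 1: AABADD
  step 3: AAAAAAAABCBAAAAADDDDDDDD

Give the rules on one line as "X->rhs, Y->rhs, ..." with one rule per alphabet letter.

  step 0 ⇒ step 1: ACD ⇒ AA·BA·DD
    A ↦ AA
    C ↦ BA
    D ↦ DD
    B ↦ BC  (constrained at step 1)

A->AA, B->BC, C->BA, D->DD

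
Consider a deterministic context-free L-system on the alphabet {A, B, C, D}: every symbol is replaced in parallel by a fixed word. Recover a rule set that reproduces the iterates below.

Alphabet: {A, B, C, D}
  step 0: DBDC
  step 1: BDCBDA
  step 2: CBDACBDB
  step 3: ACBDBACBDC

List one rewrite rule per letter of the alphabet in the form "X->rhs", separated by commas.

  step 2 ⇒ step 3: CBDACBDB ⇒ A·C·BD·B·A·C·BD·C
    A ↦ B
    B ↦ C
    C ↦ A
    D ↦ BD

A->B, B->C, C->A, D->BD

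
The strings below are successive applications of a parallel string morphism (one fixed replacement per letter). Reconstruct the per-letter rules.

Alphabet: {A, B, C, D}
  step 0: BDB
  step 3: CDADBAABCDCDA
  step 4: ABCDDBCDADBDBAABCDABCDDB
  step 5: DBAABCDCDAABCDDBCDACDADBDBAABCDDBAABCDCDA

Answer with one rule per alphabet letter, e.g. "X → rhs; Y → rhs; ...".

  step 4 ⇒ step 5: ABCDDBCDADBDBAABCDABCDDB ⇒ DB·A·AB·CD·CD·A·AB·CD·DB·CD·A·CD·A·DB·DB·A·AB·CD·DB·A·AB·CD·CD·A
    A ↦ DB
    B ↦ A
    C ↦ AB
    D ↦ CD

A->DB, B->A, C->AB, D->CD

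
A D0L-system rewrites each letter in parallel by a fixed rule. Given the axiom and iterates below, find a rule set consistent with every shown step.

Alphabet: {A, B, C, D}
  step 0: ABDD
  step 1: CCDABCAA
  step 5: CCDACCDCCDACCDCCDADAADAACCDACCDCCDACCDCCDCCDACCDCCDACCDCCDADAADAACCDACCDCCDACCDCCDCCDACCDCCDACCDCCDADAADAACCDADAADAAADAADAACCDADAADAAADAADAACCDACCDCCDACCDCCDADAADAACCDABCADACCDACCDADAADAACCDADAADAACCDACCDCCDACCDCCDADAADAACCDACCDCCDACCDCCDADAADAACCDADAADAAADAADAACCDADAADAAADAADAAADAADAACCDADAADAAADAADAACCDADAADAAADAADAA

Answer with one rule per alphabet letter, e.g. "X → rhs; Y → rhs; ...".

  step 0 ⇒ step 1: ABDD ⇒ CCD·ABC·A·A
    A ↦ CCD
    B ↦ ABC
    D ↦ A
    C ↦ ADA  (constrained at step 1)

A->CCD, B->ABC, C->ADA, D->A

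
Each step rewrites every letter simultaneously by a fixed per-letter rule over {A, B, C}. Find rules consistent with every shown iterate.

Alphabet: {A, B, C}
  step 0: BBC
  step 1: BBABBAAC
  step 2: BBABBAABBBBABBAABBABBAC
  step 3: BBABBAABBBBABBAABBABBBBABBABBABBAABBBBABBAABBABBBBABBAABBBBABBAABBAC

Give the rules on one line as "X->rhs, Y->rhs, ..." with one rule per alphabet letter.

A->ABB, B->BBA, C->AC

  step 2 ⇒ step 3: BBABBAABBBBABBAABBABBAC ⇒ BBA·BBA·ABB·BBA·BBA·ABB·ABB·BBA·BBA·BBA·BBA·ABB·BBA·BBA·ABB·ABB·BBA·BBA·ABB·BBA·BBA·ABB·AC
    A ↦ ABB
    B ↦ BBA
    C ↦ AC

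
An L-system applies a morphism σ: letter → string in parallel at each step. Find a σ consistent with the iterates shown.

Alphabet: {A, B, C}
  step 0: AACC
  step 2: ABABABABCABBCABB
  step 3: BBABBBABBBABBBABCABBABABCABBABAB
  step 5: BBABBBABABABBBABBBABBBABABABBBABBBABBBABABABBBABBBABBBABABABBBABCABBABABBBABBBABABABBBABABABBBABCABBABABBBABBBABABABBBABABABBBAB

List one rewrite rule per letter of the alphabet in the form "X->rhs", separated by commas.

  step 2 ⇒ step 3: ABABABABCABBCABB ⇒ BB·AB·BB·AB·BB·AB·BB·AB·CA·BB·AB·AB·CA·BB·AB·AB
    A ↦ BB
    B ↦ AB
    C ↦ CA

A->BB, B->AB, C->CA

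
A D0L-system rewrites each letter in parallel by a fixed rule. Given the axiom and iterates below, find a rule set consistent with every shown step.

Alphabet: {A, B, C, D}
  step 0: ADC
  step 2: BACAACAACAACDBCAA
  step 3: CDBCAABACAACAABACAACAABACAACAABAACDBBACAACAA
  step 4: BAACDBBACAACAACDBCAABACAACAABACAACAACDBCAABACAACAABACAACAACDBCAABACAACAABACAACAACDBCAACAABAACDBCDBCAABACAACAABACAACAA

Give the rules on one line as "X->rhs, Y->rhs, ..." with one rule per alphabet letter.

A->CAA, B->CDB, C->BA, D->A

  step 3 ⇒ step 4: CDBCAABACAACAABACAACAABACAACAABAACDBBACAACAA ⇒ BA·A·CDB·BA·CAA·CAA·CDB·CAA·BA·CAA·CAA·BA·CAA·CAA·CDB·CAA·BA·CAA·CAA·BA·CAA·CAA·CDB·CAA·BA·CAA·CAA·BA·CAA·CAA·CDB·CAA·CAA·BA·A·CDB·CDB·CAA·BA·CAA·CAA·BA·CAA·CAA
    A ↦ CAA
    B ↦ CDB
    C ↦ BA
    D ↦ A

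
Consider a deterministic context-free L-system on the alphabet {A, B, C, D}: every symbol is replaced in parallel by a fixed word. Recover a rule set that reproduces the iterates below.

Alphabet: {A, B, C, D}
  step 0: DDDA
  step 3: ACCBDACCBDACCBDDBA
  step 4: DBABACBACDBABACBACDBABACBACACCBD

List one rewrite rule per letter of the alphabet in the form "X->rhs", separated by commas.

  step 3 ⇒ step 4: ACCBDACCBDACCBDDBA ⇒ D·BA·BA·CB·AC·D·BA·BA·CB·AC·D·BA·BA·CB·AC·AC·CB·D
    A ↦ D
    B ↦ CB
    C ↦ BA
    D ↦ AC

A->D, B->CB, C->BA, D->AC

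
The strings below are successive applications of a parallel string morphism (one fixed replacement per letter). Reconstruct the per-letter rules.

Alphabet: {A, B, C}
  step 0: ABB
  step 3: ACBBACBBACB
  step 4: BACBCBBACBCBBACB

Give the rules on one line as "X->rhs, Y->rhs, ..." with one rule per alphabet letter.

A->B, B->CB, C->A

  step 3 ⇒ step 4: ACBBACBBACB ⇒ B·A·CB·CB·B·A·CB·CB·B·A·CB
    A ↦ B
    B ↦ CB
    C ↦ A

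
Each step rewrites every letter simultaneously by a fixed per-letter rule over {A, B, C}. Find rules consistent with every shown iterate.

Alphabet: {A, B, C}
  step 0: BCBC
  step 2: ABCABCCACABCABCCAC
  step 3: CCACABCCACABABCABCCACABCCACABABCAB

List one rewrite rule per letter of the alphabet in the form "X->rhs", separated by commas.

  step 2 ⇒ step 3: ABCABCCACABCABCCAC ⇒ C·CAC·AB·C·CAC·AB·AB·C·AB·C·CAC·AB·C·CAC·AB·AB·C·AB
    A ↦ C
    B ↦ CAC
    C ↦ AB

A->C, B->CAC, C->AB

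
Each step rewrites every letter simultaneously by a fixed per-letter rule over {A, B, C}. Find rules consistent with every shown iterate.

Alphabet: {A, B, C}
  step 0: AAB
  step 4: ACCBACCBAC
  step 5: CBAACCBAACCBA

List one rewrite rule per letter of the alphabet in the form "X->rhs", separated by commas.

A->CB, B->C, C->A

  step 4 ⇒ step 5: ACCBACCBAC ⇒ CB·A·A·C·CB·A·A·C·CB·A
    A ↦ CB
    B ↦ C
    C ↦ A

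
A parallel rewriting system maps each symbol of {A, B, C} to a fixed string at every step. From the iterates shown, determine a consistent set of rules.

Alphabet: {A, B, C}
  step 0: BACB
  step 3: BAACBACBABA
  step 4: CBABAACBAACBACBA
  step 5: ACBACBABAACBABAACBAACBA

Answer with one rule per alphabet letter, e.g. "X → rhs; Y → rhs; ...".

  step 4 ⇒ step 5: CBABAACBAACBACBA ⇒ A·C·BA·C·BA·BA·A·C·BA·BA·A·C·BA·A·C·BA
    A ↦ BA
    B ↦ C
    C ↦ A

A->BA, B->C, C->A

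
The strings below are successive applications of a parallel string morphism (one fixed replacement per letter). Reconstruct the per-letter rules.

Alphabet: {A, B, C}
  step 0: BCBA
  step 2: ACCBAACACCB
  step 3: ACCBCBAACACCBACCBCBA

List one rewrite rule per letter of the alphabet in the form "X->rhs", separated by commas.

A->AC, B->A, C->CB

  step 2 ⇒ step 3: ACCBAACACCB ⇒ AC·CB·CB·A·AC·AC·CB·AC·CB·CB·A
    A ↦ AC
    B ↦ A
    C ↦ CB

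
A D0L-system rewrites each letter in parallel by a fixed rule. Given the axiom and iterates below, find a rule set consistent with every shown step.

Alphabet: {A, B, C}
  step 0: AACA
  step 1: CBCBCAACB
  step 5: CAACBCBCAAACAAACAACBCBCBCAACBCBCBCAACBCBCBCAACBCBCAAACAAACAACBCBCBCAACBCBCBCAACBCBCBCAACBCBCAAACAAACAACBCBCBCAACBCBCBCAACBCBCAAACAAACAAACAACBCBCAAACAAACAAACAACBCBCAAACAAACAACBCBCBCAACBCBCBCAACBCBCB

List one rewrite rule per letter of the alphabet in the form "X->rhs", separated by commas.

A->CB, B->A, C->CAA

  step 0 ⇒ step 1: AACA ⇒ CB·CB·CAA·CB
    A ↦ CB
    C ↦ CAA
    B ↦ A  (constrained at step 1)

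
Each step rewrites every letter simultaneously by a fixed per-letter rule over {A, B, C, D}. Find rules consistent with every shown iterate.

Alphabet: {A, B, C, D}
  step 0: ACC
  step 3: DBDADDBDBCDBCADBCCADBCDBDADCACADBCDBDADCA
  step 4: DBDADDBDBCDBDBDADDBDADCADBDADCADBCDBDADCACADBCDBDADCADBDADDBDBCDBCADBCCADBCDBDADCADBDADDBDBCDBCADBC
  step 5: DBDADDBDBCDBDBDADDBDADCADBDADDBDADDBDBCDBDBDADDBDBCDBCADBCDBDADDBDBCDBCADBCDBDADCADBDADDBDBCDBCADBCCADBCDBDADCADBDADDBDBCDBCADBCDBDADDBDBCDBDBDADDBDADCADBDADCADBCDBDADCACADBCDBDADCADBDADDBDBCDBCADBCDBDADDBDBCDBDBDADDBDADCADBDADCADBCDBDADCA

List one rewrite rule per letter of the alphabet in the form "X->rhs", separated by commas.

A->DBC, B->DAD, C->CA, D->DB

  step 4 ⇒ step 5: DBDADDBDBCDBDBDADDBDADCADBDADCADBCDBDADCACADBCDBDADCADBDADDBDBCDBCADBCCADBCDBDADCADBDADDBDBCDBCADBC ⇒ DB·DAD·DB·DBC·DB·DB·DAD·DB·DAD·CA·DB·DAD·DB·DAD·DB·DBC·DB·DB·DAD·DB·DBC·DB·CA·DBC·DB·DAD·DB·DBC·DB·CA·DBC·DB·DAD·CA·DB·DAD·DB·DBC·DB·CA·DBC·CA·DBC·DB·DAD·CA·DB·DAD·DB·DBC·DB·CA·DBC·DB·DAD·DB·DBC·DB·DB·DAD·DB·DAD·CA·DB·DAD·CA·DBC·DB·DAD·CA·CA·DBC·DB·DAD·CA·DB·DAD·DB·DBC·DB·CA·DBC·DB·DAD·DB·DBC·DB·DB·DAD·DB·DAD·CA·DB·DAD·CA·DBC·DB·DAD·CA
    A ↦ DBC
    B ↦ DAD
    C ↦ CA
    D ↦ DB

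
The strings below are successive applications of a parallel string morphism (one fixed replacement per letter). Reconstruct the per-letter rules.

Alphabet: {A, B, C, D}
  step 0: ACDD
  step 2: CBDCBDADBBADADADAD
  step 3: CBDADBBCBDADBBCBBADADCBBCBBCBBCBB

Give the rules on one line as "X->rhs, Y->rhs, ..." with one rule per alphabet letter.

  step 2 ⇒ step 3: CBDCBDADBBADADADAD ⇒ CBD·AD·BB·CBD·AD·BB·C·BB·AD·AD·C·BB·C·BB·C·BB·C·BB
    A ↦ C
    B ↦ AD
    C ↦ CBD
    D ↦ BB

A->C, B->AD, C->CBD, D->BB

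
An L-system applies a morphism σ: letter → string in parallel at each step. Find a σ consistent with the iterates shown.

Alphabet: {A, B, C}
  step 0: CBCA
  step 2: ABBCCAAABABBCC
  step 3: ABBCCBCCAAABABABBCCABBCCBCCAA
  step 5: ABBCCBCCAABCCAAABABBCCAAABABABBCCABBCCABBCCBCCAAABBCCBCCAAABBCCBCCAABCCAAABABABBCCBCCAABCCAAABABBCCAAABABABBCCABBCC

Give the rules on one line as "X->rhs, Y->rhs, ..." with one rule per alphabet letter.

  step 2 ⇒ step 3: ABBCCAAABABBCC ⇒ AB·BCC·BCC·A·A·AB·AB·AB·BCC·AB·BCC·BCC·A·A
    A ↦ AB
    B ↦ BCC
    C ↦ A

A->AB, B->BCC, C->A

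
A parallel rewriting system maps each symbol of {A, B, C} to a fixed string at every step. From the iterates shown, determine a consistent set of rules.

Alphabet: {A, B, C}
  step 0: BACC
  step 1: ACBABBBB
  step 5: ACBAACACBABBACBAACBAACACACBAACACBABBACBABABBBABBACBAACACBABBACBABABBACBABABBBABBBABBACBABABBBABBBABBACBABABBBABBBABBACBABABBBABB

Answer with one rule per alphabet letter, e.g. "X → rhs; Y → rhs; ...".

A->BA, B->AC, C->BB

  step 0 ⇒ step 1: BACC ⇒ AC·BA·BB·BB
    A ↦ BA
    B ↦ AC
    C ↦ BB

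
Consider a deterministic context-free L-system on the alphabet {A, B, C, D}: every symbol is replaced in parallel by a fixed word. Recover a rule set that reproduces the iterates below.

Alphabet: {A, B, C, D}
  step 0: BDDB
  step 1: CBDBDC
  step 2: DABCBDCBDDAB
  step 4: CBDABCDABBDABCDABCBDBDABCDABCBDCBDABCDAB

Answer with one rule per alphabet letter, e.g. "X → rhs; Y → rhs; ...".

  step 1 ⇒ step 2: CBDBDC ⇒ DAB·C·BD·C·BD·DAB
    B ↦ C
    C ↦ DAB
    D ↦ BD
    A ↦ AB  (constrained at step 2)

A->AB, B->C, C->DAB, D->BD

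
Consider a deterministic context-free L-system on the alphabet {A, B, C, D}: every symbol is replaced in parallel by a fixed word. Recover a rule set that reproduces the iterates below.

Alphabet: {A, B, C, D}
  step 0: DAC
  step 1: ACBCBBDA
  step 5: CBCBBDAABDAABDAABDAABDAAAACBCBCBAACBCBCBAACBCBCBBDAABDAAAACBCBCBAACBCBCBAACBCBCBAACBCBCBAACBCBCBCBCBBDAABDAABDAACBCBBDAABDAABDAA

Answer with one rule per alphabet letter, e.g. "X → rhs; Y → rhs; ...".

  step 0 ⇒ step 1: DAC ⇒ ACB·CB·BDA
    A ↦ CB
    C ↦ BDA
    D ↦ ACB
    B ↦ A  (constrained at step 1)

A->CB, B->A, C->BDA, D->ACB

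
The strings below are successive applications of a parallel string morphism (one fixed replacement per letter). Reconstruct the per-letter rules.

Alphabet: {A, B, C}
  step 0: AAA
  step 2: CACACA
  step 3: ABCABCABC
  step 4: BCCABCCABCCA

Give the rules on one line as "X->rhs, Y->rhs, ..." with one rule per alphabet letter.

A->BC, B->C, C->A

  step 3 ⇒ step 4: ABCABCABC ⇒ BC·C·A·BC·C·A·BC·C·A
    A ↦ BC
    B ↦ C
    C ↦ A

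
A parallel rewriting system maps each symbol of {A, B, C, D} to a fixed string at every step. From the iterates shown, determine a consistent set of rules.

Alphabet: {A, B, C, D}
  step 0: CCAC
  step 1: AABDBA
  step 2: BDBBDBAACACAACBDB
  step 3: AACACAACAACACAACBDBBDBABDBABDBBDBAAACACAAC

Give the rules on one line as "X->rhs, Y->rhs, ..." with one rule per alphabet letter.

  step 2 ⇒ step 3: BDBBDBAACACAACBDB ⇒ AAC·AC·AAC·AAC·AC·AAC·BDB·BDB·A·BDB·A·BDB·BDB·A·AAC·AC·AAC
    A ↦ BDB
    B ↦ AAC
    C ↦ A
    D ↦ AC

A->BDB, B->AAC, C->A, D->AC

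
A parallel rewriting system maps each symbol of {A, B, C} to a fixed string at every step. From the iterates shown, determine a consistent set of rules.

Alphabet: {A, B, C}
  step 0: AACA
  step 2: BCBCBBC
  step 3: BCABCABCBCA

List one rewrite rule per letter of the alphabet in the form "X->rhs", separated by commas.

  step 2 ⇒ step 3: BCBCBBC ⇒ BC·A·BC·A·BC·BC·A
    B ↦ BC
    C ↦ A
    A ↦ B  (constrained at step 0)

A->B, B->BC, C->A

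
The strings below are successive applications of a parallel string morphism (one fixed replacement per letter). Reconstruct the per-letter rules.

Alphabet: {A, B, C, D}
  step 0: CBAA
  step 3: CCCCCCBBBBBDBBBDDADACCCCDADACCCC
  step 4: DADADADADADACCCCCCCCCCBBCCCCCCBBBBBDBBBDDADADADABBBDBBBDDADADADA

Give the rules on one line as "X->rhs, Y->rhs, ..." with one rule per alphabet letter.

  step 3 ⇒ step 4: CCCCCCBBBBBDBBBDDADACCCCDADACCCC ⇒ DA·DA·DA·DA·DA·DA·CC·CC·CC·CC·CC·BB·CC·CC·CC·BB·BB·BD·BB·BD·DA·DA·DA·DA·BB·BD·BB·BD·DA·DA·DA·DA
    A ↦ BD
    B ↦ CC
    C ↦ DA
    D ↦ BB

A->BD, B->CC, C->DA, D->BB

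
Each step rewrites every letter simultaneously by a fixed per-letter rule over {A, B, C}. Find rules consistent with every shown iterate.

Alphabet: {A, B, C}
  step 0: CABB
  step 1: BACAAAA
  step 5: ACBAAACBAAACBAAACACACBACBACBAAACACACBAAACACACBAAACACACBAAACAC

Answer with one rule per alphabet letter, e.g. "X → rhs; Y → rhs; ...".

  step 0 ⇒ step 1: CABB ⇒ B·AC·AA·AA
    A ↦ AC
    B ↦ AA
    C ↦ B

A->AC, B->AA, C->B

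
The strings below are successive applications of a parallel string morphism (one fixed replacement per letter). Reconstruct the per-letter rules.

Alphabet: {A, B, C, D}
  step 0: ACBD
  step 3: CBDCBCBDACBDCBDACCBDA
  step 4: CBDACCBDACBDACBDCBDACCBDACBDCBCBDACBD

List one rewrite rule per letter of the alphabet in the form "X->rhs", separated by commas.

  step 3 ⇒ step 4: CBDCBCBDACBDCBDACCBDA ⇒ CB·DA·C·CB·DA·CB·DA·C·BD·CB·DA·C·CB·DA·C·BD·CB·CB·DA·C·BD
    A ↦ BD
    B ↦ DA
    C ↦ CB
    D ↦ C

A->BD, B->DA, C->CB, D->C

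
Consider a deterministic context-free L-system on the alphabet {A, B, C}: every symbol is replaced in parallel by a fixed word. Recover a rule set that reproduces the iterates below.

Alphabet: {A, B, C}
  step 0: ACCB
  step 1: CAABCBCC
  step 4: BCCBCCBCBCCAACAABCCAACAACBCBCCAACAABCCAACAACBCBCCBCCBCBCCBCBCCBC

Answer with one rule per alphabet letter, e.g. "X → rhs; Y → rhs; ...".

A->CAA, B->C, C->BC

  step 0 ⇒ step 1: ACCB ⇒ CAA·BC·BC·C
    A ↦ CAA
    B ↦ C
    C ↦ BC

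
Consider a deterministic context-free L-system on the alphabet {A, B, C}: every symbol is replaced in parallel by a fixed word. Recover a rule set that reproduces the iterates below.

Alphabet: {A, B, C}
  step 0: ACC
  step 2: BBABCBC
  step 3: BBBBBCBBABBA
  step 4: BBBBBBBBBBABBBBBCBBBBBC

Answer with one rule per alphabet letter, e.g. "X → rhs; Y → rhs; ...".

A->BC, B->BB, C->A

  step 3 ⇒ step 4: BBBBBCBBABBA ⇒ BB·BB·BB·BB·BB·A·BB·BB·BC·BB·BB·BC
    A ↦ BC
    B ↦ BB
    C ↦ A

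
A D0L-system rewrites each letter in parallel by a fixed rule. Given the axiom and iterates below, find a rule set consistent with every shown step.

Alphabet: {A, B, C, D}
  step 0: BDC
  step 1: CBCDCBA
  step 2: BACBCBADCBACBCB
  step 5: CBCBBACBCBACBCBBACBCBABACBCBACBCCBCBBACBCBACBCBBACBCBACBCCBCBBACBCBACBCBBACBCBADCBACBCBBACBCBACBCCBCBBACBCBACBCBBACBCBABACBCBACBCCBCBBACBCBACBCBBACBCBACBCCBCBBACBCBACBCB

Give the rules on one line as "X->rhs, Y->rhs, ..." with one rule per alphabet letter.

  step 1 ⇒ step 2: CBCDCBA ⇒ BA·CBC·BA·DC·BA·CBC·B
    A ↦ B
    B ↦ CBC
    C ↦ BA
    D ↦ DC

A->B, B->CBC, C->BA, D->DC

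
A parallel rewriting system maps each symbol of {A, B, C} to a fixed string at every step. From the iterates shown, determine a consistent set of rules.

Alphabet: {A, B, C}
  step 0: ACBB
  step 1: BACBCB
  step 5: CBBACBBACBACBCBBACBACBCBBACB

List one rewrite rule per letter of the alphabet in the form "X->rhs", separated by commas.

  step 0 ⇒ step 1: ACBB ⇒ B·A·CB·CB
    A ↦ B
    B ↦ CB
    C ↦ A

A->B, B->CB, C->A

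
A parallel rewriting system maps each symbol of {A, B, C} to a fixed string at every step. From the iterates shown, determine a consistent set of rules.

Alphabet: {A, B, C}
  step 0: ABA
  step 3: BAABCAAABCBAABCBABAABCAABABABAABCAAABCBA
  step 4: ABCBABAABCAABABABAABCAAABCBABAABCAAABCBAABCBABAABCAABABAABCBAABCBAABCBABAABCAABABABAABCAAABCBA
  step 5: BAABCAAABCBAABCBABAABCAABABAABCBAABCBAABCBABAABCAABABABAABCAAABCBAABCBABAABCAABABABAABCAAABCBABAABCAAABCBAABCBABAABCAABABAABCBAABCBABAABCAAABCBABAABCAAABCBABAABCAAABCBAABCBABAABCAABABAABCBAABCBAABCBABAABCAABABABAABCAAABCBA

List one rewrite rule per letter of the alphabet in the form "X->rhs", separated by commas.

  step 4 ⇒ step 5: ABCBABAABCAABABABAABCAAABCBABAABCAAABCBAABCBABAABCAABABAABCBAABCBAABCBABAABCAABABABAABCAAABCBA ⇒ BA·ABC·AA·ABC·BA·ABC·BA·BA·ABC·AA·BA·BA·ABC·BA·ABC·BA·ABC·BA·BA·ABC·AA·BA·BA·BA·ABC·AA·ABC·BA·ABC·BA·BA·ABC·AA·BA·BA·BA·ABC·AA·ABC·BA·BA·ABC·AA·ABC·BA·ABC·BA·BA·ABC·AA·BA·BA·ABC·BA·ABC·BA·BA·ABC·AA·ABC·BA·BA·ABC·AA·ABC·BA·BA·ABC·AA·ABC·BA·ABC·BA·BA·ABC·AA·BA·BA·ABC·BA·ABC·BA·ABC·BA·BA·ABC·AA·BA·BA·BA·ABC·AA·ABC·BA
    A ↦ BA
    B ↦ ABC
    C ↦ AA

A->BA, B->ABC, C->AA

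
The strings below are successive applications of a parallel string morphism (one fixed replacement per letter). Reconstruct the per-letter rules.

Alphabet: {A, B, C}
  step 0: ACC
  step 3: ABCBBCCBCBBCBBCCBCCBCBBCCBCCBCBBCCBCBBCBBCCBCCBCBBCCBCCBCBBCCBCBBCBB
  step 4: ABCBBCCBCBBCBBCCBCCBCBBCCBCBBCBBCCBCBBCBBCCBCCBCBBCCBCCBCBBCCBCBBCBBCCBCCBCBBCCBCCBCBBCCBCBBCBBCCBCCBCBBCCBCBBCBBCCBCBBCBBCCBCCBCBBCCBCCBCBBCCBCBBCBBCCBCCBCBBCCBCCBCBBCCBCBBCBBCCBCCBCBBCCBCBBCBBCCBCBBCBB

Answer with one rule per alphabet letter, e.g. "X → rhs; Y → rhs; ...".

  step 3 ⇒ step 4: ABCBBCCBCBBCBBCCBCCBCBBCCBCCBCBBCCBCBBCBBCCBCCBCBBCCBCCBCBBCCBCBBCBB ⇒ AB·CBB·CCB·CBB·CBB·CCB·CCB·CBB·CCB·CBB·CBB·CCB·CBB·CBB·CCB·CCB·CBB·CCB·CCB·CBB·CCB·CBB·CBB·CCB·CCB·CBB·CCB·CCB·CBB·CCB·CBB·CBB·CCB·CCB·CBB·CCB·CBB·CBB·CCB·CBB·CBB·CCB·CCB·CBB·CCB·CCB·CBB·CCB·CBB·CBB·CCB·CCB·CBB·CCB·CCB·CBB·CCB·CBB·CBB·CCB·CCB·CBB·CCB·CBB·CBB·CCB·CBB·CBB
    A ↦ AB
    B ↦ CBB
    C ↦ CCB

A->AB, B->CBB, C->CCB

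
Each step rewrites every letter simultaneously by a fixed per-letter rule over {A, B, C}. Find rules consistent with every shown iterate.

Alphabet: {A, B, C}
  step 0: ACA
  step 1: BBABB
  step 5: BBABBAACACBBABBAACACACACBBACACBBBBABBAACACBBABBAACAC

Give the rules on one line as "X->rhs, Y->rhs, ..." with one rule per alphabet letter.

A->BB, B->AC, C->A

  step 0 ⇒ step 1: ACA ⇒ BB·A·BB
    A ↦ BB
    C ↦ A
    B ↦ AC  (constrained at step 1)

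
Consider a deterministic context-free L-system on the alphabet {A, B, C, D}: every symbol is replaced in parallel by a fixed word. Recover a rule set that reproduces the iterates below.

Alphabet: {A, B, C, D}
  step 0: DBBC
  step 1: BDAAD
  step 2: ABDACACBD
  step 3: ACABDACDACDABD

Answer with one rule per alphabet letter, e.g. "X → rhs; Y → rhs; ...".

  step 2 ⇒ step 3: ABDACACBD ⇒ AC·A·BD·AC·D·AC·D·A·BD
    A ↦ AC
    B ↦ A
    C ↦ D
    D ↦ BD

A->AC, B->A, C->D, D->BD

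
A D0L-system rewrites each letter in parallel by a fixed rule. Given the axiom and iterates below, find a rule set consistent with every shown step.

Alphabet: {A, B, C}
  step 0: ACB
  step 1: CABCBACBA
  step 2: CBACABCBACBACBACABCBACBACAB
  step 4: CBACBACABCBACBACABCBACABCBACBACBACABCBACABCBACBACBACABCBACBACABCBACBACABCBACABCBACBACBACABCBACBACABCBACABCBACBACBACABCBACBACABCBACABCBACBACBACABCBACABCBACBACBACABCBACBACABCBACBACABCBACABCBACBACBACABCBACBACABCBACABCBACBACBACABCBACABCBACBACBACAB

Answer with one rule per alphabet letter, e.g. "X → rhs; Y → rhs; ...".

  step 1 ⇒ step 2: CABCBACBA ⇒ CBA·CAB·CBA·CBA·CBA·CAB·CBA·CBA·CAB
    A ↦ CAB
    B ↦ CBA
    C ↦ CBA

A->CAB, B->CBA, C->CBA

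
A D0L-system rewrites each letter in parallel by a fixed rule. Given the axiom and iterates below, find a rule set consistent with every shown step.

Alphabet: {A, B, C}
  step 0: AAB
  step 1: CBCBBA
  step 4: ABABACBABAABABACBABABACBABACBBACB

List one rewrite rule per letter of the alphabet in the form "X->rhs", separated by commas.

A->CB, B->BA, C->A

  step 0 ⇒ step 1: AAB ⇒ CB·CB·BA
    A ↦ CB
    B ↦ BA
    C ↦ A  (constrained at step 1)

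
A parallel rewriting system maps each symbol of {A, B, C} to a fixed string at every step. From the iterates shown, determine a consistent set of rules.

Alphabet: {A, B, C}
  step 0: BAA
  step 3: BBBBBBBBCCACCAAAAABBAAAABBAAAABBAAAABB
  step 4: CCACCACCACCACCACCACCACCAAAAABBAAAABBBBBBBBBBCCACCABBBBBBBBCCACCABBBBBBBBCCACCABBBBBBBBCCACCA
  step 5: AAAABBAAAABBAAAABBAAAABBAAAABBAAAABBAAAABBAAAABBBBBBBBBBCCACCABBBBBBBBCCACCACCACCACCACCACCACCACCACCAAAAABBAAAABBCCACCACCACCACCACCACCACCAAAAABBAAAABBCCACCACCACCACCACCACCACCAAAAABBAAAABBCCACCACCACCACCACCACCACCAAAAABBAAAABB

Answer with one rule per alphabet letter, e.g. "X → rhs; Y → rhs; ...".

A->BB, B->CCA, C->AA

  step 4 ⇒ step 5: CCACCACCACCACCACCACCACCAAAAABBAAAABBBBBBBBBBCCACCABBBBBBBBCCACCABBBBBBBBCCACCABBBBBBBBCCACCA ⇒ AA·AA·BB·AA·AA·BB·AA·AA·BB·AA·AA·BB·AA·AA·BB·AA·AA·BB·AA·AA·BB·AA·AA·BB·BB·BB·BB·BB·CCA·CCA·BB·BB·BB·BB·CCA·CCA·CCA·CCA·CCA·CCA·CCA·CCA·CCA·CCA·AA·AA·BB·AA·AA·BB·CCA·CCA·CCA·CCA·CCA·CCA·CCA·CCA·AA·AA·BB·AA·AA·BB·CCA·CCA·CCA·CCA·CCA·CCA·CCA·CCA·AA·AA·BB·AA·AA·BB·CCA·CCA·CCA·CCA·CCA·CCA·CCA·CCA·AA·AA·BB·AA·AA·BB
    A ↦ BB
    B ↦ CCA
    C ↦ AA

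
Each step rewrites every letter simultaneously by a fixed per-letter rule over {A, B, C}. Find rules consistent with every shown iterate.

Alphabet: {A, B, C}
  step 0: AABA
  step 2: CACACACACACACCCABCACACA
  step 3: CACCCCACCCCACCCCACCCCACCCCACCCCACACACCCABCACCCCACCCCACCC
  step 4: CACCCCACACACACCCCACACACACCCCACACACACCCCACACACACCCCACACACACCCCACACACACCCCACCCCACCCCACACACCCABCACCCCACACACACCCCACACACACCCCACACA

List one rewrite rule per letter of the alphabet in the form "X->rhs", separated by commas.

A->CCC, B->AB, C->CA

  step 3 ⇒ step 4: CACCCCACCCCACCCCACCCCACCCCACCCCACACACCCABCACCCCACCCCACCC ⇒ CA·CCC·CA·CA·CA·CA·CCC·CA·CA·CA·CA·CCC·CA·CA·CA·CA·CCC·CA·CA·CA·CA·CCC·CA·CA·CA·CA·CCC·CA·CA·CA·CA·CCC·CA·CCC·CA·CCC·CA·CA·CA·CCC·AB·CA·CCC·CA·CA·CA·CA·CCC·CA·CA·CA·CA·CCC·CA·CA·CA
    A ↦ CCC
    B ↦ AB
    C ↦ CA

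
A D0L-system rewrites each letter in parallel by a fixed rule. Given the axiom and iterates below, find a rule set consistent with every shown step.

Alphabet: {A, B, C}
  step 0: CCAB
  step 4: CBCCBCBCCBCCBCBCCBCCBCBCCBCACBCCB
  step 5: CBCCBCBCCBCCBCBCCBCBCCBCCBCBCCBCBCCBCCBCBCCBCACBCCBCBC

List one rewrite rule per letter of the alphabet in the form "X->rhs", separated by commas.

A->CA, B->C, C->CB

  step 4 ⇒ step 5: CBCCBCBCCBCCBCBCCBCCBCBCCBCACBCCB ⇒ CB·C·CB·CB·C·CB·C·CB·CB·C·CB·CB·C·CB·C·CB·CB·C·CB·CB·C·CB·C·CB·CB·C·CB·CA·CB·C·CB·CB·C
    A ↦ CA
    B ↦ C
    C ↦ CB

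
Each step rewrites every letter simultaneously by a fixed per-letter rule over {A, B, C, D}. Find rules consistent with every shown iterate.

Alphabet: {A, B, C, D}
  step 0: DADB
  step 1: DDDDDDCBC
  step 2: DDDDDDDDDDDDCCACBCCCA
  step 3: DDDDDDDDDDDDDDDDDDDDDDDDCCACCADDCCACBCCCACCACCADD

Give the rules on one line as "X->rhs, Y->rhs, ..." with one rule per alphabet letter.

  step 2 ⇒ step 3: DDDDDDDDDDDDCCACBCCCA ⇒ DD·DD·DD·DD·DD·DD·DD·DD·DD·DD·DD·DD·CCA·CCA·DD·CCA·CBC·CCA·CCA·CCA·DD
    A ↦ DD
    B ↦ CBC
    C ↦ CCA
    D ↦ DD

A->DD, B->CBC, C->CCA, D->DD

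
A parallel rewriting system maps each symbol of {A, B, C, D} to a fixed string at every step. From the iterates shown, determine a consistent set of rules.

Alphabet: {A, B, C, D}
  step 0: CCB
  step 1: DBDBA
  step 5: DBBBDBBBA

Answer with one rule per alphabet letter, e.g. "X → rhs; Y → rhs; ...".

  step 0 ⇒ step 1: CCB ⇒ DB·DB·A
    B ↦ A
    C ↦ DB
    A ↦ B  (constrained at step 1)
    D ↦ C  (constrained at step 1)

A->B, B->A, C->DB, D->C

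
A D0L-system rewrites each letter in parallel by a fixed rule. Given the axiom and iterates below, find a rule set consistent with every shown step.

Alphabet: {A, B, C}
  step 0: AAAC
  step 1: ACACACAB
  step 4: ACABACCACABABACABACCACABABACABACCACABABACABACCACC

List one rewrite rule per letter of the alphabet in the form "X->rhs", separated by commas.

A->AC, B->C, C->AB

  step 0 ⇒ step 1: AAAC ⇒ AC·AC·AC·AB
    A ↦ AC
    C ↦ AB
    B ↦ C  (constrained at step 1)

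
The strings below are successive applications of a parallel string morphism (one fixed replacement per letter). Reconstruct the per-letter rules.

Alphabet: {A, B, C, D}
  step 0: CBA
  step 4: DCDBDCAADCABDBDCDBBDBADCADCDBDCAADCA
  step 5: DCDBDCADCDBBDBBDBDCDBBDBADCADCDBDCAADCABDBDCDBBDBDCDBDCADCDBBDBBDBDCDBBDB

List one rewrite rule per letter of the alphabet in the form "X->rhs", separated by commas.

A->BDB, B->A, C->DB, D->DC

  step 4 ⇒ step 5: DCDBDCAADCABDBDCDBBDBADCADCDBDCAADCA ⇒ DC·DB·DC·A·DC·DB·BDB·BDB·DC·DB·BDB·A·DC·A·DC·DB·DC·A·A·DC·A·BDB·DC·DB·BDB·DC·DB·DC·A·DC·DB·BDB·BDB·DC·DB·BDB
    A ↦ BDB
    B ↦ A
    C ↦ DB
    D ↦ DC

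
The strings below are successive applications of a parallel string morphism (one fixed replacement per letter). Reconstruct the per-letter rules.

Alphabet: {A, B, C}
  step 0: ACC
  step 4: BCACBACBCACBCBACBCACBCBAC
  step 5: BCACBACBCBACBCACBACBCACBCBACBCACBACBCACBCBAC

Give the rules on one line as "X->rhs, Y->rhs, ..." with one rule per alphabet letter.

  step 4 ⇒ step 5: BCACBACBCACBCBACBCACBCBAC ⇒ BC·AC·B·AC·BC·B·AC·BC·AC·B·AC·BC·AC·BC·B·AC·BC·AC·B·AC·BC·AC·BC·B·AC
    A ↦ B
    B ↦ BC
    C ↦ AC

A->B, B->BC, C->AC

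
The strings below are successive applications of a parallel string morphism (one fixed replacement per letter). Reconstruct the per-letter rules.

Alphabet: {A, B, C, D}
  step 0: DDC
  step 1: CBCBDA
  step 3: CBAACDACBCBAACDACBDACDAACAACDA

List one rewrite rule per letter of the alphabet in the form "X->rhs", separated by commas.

  step 0 ⇒ step 1: DDC ⇒ CB·CB·DA
    C ↦ DA
    D ↦ CB
    A ↦ AAC  (constrained at step 1)
    B ↦ CD  (constrained at step 1)

A->AAC, B->CD, C->DA, D->CB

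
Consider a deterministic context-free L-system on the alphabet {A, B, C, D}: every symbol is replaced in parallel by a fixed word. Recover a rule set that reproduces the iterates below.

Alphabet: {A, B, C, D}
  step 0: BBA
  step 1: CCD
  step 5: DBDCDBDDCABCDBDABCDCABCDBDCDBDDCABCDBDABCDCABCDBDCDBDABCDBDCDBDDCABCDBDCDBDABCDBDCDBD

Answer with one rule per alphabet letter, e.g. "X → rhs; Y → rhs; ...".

A->D, B->C, C->ABC, D->DBD

  step 0 ⇒ step 1: BBA ⇒ C·C·D
    A ↦ D
    B ↦ C
    C ↦ ABC  (constrained at step 1)
    D ↦ DBD  (constrained at step 1)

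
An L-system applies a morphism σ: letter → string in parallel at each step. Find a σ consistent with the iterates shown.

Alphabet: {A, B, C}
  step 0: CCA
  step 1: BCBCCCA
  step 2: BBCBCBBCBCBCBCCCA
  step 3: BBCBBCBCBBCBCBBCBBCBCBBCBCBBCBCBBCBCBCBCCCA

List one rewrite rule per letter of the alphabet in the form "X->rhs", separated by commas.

  step 2 ⇒ step 3: BBCBCBBCBCBCBCCCA ⇒ BBC·BBC·BC·BBC·BC·BBC·BBC·BC·BBC·BC·BBC·BC·BBC·BC·BC·BC·CCA
    A ↦ CCA
    B ↦ BBC
    C ↦ BC

A->CCA, B->BBC, C->BC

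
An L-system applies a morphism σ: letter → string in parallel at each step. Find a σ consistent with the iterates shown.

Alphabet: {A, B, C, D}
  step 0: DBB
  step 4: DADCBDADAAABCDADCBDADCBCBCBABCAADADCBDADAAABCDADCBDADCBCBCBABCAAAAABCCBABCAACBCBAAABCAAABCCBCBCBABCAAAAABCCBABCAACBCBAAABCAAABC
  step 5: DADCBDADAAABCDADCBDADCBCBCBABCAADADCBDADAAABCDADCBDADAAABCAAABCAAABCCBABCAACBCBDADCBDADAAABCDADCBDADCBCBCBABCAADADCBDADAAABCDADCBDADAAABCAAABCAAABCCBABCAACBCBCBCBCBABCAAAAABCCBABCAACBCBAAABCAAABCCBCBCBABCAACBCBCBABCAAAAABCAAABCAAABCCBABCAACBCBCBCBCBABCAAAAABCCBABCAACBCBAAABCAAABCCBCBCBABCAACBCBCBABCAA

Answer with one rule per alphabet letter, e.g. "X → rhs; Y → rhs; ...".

  step 4 ⇒ step 5: DADCBDADAAABCDADCBDADCBCBCBABCAADADCBDADAAABCDADCBDADCBCBCBABCAAAAABCCBABCAACBCBAAABCAAABCCBCBCBABCAAAAABCCBABCAACBCBAAABCAAABC ⇒ DAD·CB·DAD·AA·ABC·DAD·CB·DAD·CB·CB·CB·ABC·AA·DAD·CB·DAD·AA·ABC·DAD·CB·DAD·AA·ABC·AA·ABC·AA·ABC·CB·ABC·AA·CB·CB·DAD·CB·DAD·AA·ABC·DAD·CB·DAD·CB·CB·CB·ABC·AA·DAD·CB·DAD·AA·ABC·DAD·CB·DAD·AA·ABC·AA·ABC·AA·ABC·CB·ABC·AA·CB·CB·CB·CB·CB·ABC·AA·AA·ABC·CB·ABC·AA·CB·CB·AA·ABC·AA·ABC·CB·CB·CB·ABC·AA·CB·CB·CB·ABC·AA·AA·ABC·AA·ABC·AA·ABC·CB·ABC·AA·CB·CB·CB·CB·CB·ABC·AA·AA·ABC·CB·ABC·AA·CB·CB·AA·ABC·AA·ABC·CB·CB·CB·ABC·AA·CB·CB·CB·ABC·AA
    A ↦ CB
    B ↦ ABC
    C ↦ AA
    D ↦ DAD

A->CB, B->ABC, C->AA, D->DAD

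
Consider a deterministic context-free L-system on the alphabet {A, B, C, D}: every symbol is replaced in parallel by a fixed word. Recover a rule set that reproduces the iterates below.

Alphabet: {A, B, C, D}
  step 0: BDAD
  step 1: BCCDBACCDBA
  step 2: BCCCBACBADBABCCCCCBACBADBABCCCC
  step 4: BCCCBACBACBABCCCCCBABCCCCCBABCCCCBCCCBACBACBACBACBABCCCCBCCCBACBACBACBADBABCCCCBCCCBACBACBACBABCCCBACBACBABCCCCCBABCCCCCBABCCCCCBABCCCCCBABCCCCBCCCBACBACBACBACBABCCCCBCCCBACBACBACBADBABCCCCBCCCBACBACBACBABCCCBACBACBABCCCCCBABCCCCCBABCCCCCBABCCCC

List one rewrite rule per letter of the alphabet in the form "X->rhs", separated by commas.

A->CC, B->BCC, C->CBA, D->DBA

  step 1 ⇒ step 2: BCCDBACCDBA ⇒ BCC·CBA·CBA·DBA·BCC·CC·CBA·CBA·DBA·BCC·CC
    A ↦ CC
    B ↦ BCC
    C ↦ CBA
    D ↦ DBA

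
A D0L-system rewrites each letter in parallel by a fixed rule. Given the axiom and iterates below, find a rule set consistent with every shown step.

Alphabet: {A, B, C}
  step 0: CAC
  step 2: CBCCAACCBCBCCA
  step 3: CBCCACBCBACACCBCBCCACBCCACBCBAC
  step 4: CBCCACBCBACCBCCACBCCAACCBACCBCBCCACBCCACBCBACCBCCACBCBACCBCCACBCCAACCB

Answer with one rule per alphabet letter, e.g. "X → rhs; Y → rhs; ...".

A->AC, B->CCA, C->CB

  step 3 ⇒ step 4: CBCCACBCBACACCBCBCCACBCCACBCBAC ⇒ CB·CCA·CB·CB·AC·CB·CCA·CB·CCA·AC·CB·AC·CB·CB·CCA·CB·CCA·CB·CB·AC·CB·CCA·CB·CB·AC·CB·CCA·CB·CCA·AC·CB
    A ↦ AC
    B ↦ CCA
    C ↦ CB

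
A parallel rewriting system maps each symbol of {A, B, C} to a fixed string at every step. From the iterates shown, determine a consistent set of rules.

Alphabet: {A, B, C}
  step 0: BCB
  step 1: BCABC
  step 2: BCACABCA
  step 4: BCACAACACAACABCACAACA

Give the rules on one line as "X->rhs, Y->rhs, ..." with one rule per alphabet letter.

  step 1 ⇒ step 2: BCABC ⇒ BC·A·CA·BC·A
    A ↦ CA
    B ↦ BC
    C ↦ A

A->CA, B->BC, C->A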